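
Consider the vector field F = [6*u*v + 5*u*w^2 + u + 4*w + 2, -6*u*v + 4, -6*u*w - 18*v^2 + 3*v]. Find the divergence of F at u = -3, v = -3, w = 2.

39

∂F₁/∂u = 6*v + 5*w^2 + 1
∂F₂/∂v = -6*u
∂F₃/∂w = -6*u
∇·F = -12*u + 6*v + 5*w^2 + 1
At (-3, -3, 2): 39.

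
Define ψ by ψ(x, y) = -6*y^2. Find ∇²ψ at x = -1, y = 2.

-12

∂²ψ/∂x² = 0
∂²ψ/∂y² = -12
∇²ψ = -12
At (-1, 2): -12.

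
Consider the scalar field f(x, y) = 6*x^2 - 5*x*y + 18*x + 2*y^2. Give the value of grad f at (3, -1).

(59, -19)

∂f/∂x = 12*x - 5*y + 18
∂f/∂y = -5*x + 4*y
∇f = (12*x - 5*y + 18, -5*x + 4*y)
At (3, -1): (59, -19).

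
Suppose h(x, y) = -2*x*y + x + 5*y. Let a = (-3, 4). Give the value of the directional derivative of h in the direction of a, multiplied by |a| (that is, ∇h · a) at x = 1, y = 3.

∂h/∂x = -2*y + 1
∂h/∂y = -2*x + 5
∇h at (1, 3) = (-5, 3)
∇h · a = (-5)(-3) + (3)(4) = 27

27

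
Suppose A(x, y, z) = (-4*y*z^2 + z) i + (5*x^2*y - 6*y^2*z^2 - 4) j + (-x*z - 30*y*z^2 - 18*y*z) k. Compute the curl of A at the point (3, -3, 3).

(0, 76, -54)

(∇×A)₁ = ∂A₃/∂y − ∂A₂/∂z = 12*y^2*z - 30*z^2 - 18*z
(∇×A)₂ = ∂A₁/∂z − ∂A₃/∂x = -8*y*z + z + 1
(∇×A)₃ = ∂A₂/∂x − ∂A₁/∂y = 10*x*y + 4*z^2
∇×A = (12*y^2*z - 30*z^2 - 18*z, -8*y*z + z + 1, 10*x*y + 4*z^2)
At (3, -3, 3): (0, 76, -54).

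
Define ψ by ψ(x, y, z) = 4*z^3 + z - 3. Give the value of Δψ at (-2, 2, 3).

∂²ψ/∂x² = 0
∂²ψ/∂y² = 0
∂²ψ/∂z² = 24*z
∇²ψ = 24*z
At (-2, 2, 3): 72.

72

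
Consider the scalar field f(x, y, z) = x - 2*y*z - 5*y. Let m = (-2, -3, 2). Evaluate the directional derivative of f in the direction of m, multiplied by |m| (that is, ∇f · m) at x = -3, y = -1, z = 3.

∂f/∂x = 1
∂f/∂y = -2*z - 5
∂f/∂z = -2*y
∇f at (-3, -1, 3) = (1, -11, 2)
∇f · m = (1)(-2) + (-11)(-3) + (2)(2) = 35

35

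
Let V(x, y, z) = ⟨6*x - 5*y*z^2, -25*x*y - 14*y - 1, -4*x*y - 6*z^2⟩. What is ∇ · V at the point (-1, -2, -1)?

29

∂V₁/∂x = 6
∂V₂/∂y = -25*x - 14
∂V₃/∂z = -12*z
∇·V = -25*x - 12*z - 8
At (-1, -2, -1): 29.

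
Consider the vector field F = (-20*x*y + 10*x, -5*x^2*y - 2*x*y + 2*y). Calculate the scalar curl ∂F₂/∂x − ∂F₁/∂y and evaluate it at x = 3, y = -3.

∂F₂/∂x = -10*x*y - 2*y
∂F₁/∂y = -20*x
Scalar curl = -10*x*y + 20*x - 2*y
At (3, -3): 156.

156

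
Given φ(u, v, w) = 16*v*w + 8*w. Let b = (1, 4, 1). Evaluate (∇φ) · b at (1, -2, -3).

∂φ/∂u = 0
∂φ/∂v = 16*w
∂φ/∂w = 16*v + 8
∇φ at (1, -2, -3) = (0, -48, -24)
∇φ · b = (0)(1) + (-48)(4) + (-24)(1) = -216

-216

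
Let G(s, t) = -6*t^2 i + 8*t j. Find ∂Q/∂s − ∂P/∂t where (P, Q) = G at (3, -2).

-24

∂G₂/∂s = 0
∂G₁/∂t = -12*t
Scalar curl = 12*t
At (3, -2): -24.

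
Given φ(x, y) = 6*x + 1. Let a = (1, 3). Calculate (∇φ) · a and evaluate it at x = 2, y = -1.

6

∂φ/∂x = 6
∂φ/∂y = 0
∇φ at (2, -1) = (6, 0)
∇φ · a = (6)(1) + (0)(3) = 6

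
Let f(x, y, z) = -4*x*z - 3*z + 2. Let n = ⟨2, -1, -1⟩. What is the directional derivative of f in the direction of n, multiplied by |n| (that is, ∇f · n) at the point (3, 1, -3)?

∂f/∂x = -4*z
∂f/∂y = 0
∂f/∂z = -4*x - 3
∇f at (3, 1, -3) = (12, 0, -15)
∇f · n = (12)(2) + (0)(-1) + (-15)(-1) = 39

39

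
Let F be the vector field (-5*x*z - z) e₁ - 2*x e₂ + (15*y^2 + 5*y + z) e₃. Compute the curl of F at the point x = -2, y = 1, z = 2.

(∇×F)₁ = ∂F₃/∂y − ∂F₂/∂z = 30*y + 5
(∇×F)₂ = ∂F₁/∂z − ∂F₃/∂x = -5*x - 1
(∇×F)₃ = ∂F₂/∂x − ∂F₁/∂y = -2
∇×F = (30*y + 5, -5*x - 1, -2)
At (-2, 1, 2): (35, 9, -2).

(35, 9, -2)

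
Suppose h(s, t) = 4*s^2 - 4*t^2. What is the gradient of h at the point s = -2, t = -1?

(-16, 8)

∂h/∂s = 8*s
∂h/∂t = -8*t
∇h = (8*s, -8*t)
At (-2, -1): (-16, 8).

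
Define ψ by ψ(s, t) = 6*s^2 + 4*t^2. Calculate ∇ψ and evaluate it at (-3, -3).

(-36, -24)

∂ψ/∂s = 12*s
∂ψ/∂t = 8*t
∇ψ = (12*s, 8*t)
At (-3, -3): (-36, -24).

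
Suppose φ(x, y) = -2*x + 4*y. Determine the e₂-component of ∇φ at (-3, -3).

4

(∇φ)_2 = ∂φ/∂y = 4
At (-3, -3): 4.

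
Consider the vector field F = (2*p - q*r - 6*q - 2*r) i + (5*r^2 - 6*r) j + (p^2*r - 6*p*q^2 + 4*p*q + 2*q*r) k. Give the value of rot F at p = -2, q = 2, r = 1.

(∇×F)₁ = ∂F₃/∂q − ∂F₂/∂r = -12*p*q + 4*p - 8*r + 6
(∇×F)₂ = ∂F₁/∂r − ∂F₃/∂p = -2*p*r + 6*q^2 - 5*q - 2
(∇×F)₃ = ∂F₂/∂p − ∂F₁/∂q = r + 6
∇×F = (-12*p*q + 4*p - 8*r + 6, -2*p*r + 6*q^2 - 5*q - 2, r + 6)
At (-2, 2, 1): (38, 16, 7).

(38, 16, 7)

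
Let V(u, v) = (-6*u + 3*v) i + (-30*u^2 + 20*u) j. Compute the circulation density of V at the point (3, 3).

-163

∂V₂/∂u = -60*u + 20
∂V₁/∂v = 3
Scalar curl = -60*u + 17
At (3, 3): -163.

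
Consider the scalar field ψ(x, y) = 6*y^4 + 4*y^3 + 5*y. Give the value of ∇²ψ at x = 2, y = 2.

∂²ψ/∂x² = 0
∂²ψ/∂y² = 24*y*(3*y + 1)
∇²ψ = 72*y^2 + 24*y
At (2, 2): 336.

336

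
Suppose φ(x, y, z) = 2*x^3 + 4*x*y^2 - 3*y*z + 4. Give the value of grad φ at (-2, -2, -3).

∂φ/∂x = 6*x^2 + 4*y^2
∂φ/∂y = 8*x*y - 3*z
∂φ/∂z = -3*y
∇φ = (6*x^2 + 4*y^2, 8*x*y - 3*z, -3*y)
At (-2, -2, -3): (40, 41, 6).

(40, 41, 6)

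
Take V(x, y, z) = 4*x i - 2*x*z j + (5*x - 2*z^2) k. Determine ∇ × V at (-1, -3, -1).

(∇×V)₁ = ∂V₃/∂y − ∂V₂/∂z = 2*x
(∇×V)₂ = ∂V₁/∂z − ∂V₃/∂x = -5
(∇×V)₃ = ∂V₂/∂x − ∂V₁/∂y = -2*z
∇×V = (2*x, -5, -2*z)
At (-1, -3, -1): (-2, -5, 2).

(-2, -5, 2)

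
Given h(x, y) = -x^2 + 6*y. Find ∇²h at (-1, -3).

∂²h/∂x² = -2
∂²h/∂y² = 0
∇²h = -2
At (-1, -3): -2.

-2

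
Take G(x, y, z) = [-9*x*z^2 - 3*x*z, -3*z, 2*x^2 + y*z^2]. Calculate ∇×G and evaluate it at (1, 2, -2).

(∇×G)₁ = ∂G₃/∂y − ∂G₂/∂z = z^2 + 3
(∇×G)₂ = ∂G₁/∂z − ∂G₃/∂x = -18*x*z - 7*x
(∇×G)₃ = ∂G₂/∂x − ∂G₁/∂y = 0
∇×G = (z^2 + 3, -18*x*z - 7*x, 0)
At (1, 2, -2): (7, 29, 0).

(7, 29, 0)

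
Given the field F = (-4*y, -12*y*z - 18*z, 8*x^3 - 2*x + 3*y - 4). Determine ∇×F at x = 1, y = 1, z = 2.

(∇×F)₁ = ∂F₃/∂y − ∂F₂/∂z = 12*y + 21
(∇×F)₂ = ∂F₁/∂z − ∂F₃/∂x = -24*x^2 + 2
(∇×F)₃ = ∂F₂/∂x − ∂F₁/∂y = 4
∇×F = (12*y + 21, -24*x^2 + 2, 4)
At (1, 1, 2): (33, -22, 4).

(33, -22, 4)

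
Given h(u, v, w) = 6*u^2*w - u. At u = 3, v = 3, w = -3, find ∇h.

∂h/∂u = 12*u*w - 1
∂h/∂v = 0
∂h/∂w = 6*u^2
∇h = (12*u*w - 1, 0, 6*u^2)
At (3, 3, -3): (-109, 0, 54).

(-109, 0, 54)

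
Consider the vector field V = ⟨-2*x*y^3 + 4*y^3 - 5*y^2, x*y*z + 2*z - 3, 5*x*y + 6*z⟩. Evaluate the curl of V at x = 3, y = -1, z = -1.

(16, 5, -3)

(∇×V)₁ = ∂V₃/∂y − ∂V₂/∂z = -x*y + 5*x - 2
(∇×V)₂ = ∂V₁/∂z − ∂V₃/∂x = -5*y
(∇×V)₃ = ∂V₂/∂x − ∂V₁/∂y = 6*x*y^2 - 12*y^2 + y*z + 10*y
∇×V = (-x*y + 5*x - 2, -5*y, 6*x*y^2 - 12*y^2 + y*z + 10*y)
At (3, -1, -1): (16, 5, -3).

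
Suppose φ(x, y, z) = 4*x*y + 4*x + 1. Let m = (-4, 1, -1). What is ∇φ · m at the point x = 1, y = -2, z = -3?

20

∂φ/∂x = 4*y + 4
∂φ/∂y = 4*x
∂φ/∂z = 0
∇φ at (1, -2, -3) = (-4, 4, 0)
∇φ · m = (-4)(-4) + (4)(1) + (0)(-1) = 20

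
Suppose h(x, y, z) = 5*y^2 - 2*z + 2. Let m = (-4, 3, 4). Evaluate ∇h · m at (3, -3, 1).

-98

∂h/∂x = 0
∂h/∂y = 10*y
∂h/∂z = -2
∇h at (3, -3, 1) = (0, -30, -2)
∇h · m = (0)(-4) + (-30)(3) + (-2)(4) = -98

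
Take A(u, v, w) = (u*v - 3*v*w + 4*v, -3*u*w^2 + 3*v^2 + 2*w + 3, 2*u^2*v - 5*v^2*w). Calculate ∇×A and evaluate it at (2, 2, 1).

(-2, -22, -6)

(∇×A)₁ = ∂A₃/∂v − ∂A₂/∂w = 2*u^2 + 6*u*w - 10*v*w - 2
(∇×A)₂ = ∂A₁/∂w − ∂A₃/∂u = -4*u*v - 3*v
(∇×A)₃ = ∂A₂/∂u − ∂A₁/∂v = -u - 3*w^2 + 3*w - 4
∇×A = (2*u^2 + 6*u*w - 10*v*w - 2, -4*u*v - 3*v, -u - 3*w^2 + 3*w - 4)
At (2, 2, 1): (-2, -22, -6).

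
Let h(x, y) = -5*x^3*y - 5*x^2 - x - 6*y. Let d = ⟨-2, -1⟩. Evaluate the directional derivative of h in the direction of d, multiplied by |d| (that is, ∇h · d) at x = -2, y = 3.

288

∂h/∂x = -15*x^2*y - 10*x - 1
∂h/∂y = -5*x^3 - 6
∇h at (-2, 3) = (-161, 34)
∇h · d = (-161)(-2) + (34)(-1) = 288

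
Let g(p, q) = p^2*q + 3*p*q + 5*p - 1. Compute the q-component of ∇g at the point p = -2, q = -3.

-2

(∇g)_2 = ∂g/∂q = p^2 + 3*p
At (-2, -3): -2.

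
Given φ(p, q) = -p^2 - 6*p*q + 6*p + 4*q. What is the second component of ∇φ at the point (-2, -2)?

16

(∇φ)_2 = ∂φ/∂q = -6*p + 4
At (-2, -2): 16.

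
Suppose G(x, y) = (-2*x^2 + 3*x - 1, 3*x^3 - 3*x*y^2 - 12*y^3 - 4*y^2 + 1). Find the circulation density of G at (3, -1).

78

∂G₂/∂x = 9*x^2 - 3*y^2
∂G₁/∂y = 0
Scalar curl = 9*x^2 - 3*y^2
At (3, -1): 78.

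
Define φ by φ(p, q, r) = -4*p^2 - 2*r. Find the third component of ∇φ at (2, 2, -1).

-2

(∇φ)_3 = ∂φ/∂r = -2
At (2, 2, -1): -2.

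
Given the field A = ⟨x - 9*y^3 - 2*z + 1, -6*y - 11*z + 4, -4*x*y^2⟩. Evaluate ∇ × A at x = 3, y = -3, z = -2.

(∇×A)₁ = ∂A₃/∂y − ∂A₂/∂z = -8*x*y + 11
(∇×A)₂ = ∂A₁/∂z − ∂A₃/∂x = 4*y^2 - 2
(∇×A)₃ = ∂A₂/∂x − ∂A₁/∂y = 27*y^2
∇×A = (-8*x*y + 11, 4*y^2 - 2, 27*y^2)
At (3, -3, -2): (83, 34, 243).

(83, 34, 243)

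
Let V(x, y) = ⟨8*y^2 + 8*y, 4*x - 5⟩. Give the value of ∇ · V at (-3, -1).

∂V₁/∂x = 0
∂V₂/∂y = 0
∇·V = 0
At (-3, -1): 0.

0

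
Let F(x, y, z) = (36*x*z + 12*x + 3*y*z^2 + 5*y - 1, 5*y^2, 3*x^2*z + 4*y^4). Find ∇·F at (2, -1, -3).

-94

∂F₁/∂x = 36*z + 12
∂F₂/∂y = 10*y
∂F₃/∂z = 3*x^2
∇·F = 3*x^2 + 10*y + 36*z + 12
At (2, -1, -3): -94.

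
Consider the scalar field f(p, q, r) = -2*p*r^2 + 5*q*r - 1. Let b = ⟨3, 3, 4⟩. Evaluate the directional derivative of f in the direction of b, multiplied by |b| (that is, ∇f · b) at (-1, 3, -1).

∂f/∂p = -2*r^2
∂f/∂q = 5*r
∂f/∂r = -4*p*r + 5*q
∇f at (-1, 3, -1) = (-2, -5, 11)
∇f · b = (-2)(3) + (-5)(3) + (11)(4) = 23

23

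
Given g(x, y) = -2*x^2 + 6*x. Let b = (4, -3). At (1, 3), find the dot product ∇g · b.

∂g/∂x = -4*x + 6
∂g/∂y = 0
∇g at (1, 3) = (2, 0)
∇g · b = (2)(4) + (0)(-3) = 8

8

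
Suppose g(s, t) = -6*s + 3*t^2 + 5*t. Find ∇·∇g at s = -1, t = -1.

6

∂²g/∂s² = 0
∂²g/∂t² = 6
∇²g = 6
At (-1, -1): 6.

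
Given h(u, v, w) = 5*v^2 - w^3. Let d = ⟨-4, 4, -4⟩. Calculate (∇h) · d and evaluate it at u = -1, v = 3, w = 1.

∂h/∂u = 0
∂h/∂v = 10*v
∂h/∂w = -3*w^2
∇h at (-1, 3, 1) = (0, 30, -3)
∇h · d = (0)(-4) + (30)(4) + (-3)(-4) = 132

132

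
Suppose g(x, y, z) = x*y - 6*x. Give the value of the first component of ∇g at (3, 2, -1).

(∇g)_1 = ∂g/∂x = y - 6
At (3, 2, -1): -4.

-4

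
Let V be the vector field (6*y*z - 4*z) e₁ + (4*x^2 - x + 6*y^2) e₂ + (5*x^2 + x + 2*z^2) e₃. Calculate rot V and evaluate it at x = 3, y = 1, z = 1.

(∇×V)₁ = ∂V₃/∂y − ∂V₂/∂z = 0
(∇×V)₂ = ∂V₁/∂z − ∂V₃/∂x = -10*x + 6*y - 5
(∇×V)₃ = ∂V₂/∂x − ∂V₁/∂y = 8*x - 6*z - 1
∇×V = (0, -10*x + 6*y - 5, 8*x - 6*z - 1)
At (3, 1, 1): (0, -29, 17).

(0, -29, 17)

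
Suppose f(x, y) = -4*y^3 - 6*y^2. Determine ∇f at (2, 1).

∂f/∂x = 0
∂f/∂y = -12*y^2 - 12*y
∇f = (0, -12*y^2 - 12*y)
At (2, 1): (0, -24).

(0, -24)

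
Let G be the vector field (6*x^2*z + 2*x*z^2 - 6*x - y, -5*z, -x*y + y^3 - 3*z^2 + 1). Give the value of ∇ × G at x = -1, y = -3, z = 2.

(33, -5, 1)

(∇×G)₁ = ∂G₃/∂y − ∂G₂/∂z = -x + 3*y^2 + 5
(∇×G)₂ = ∂G₁/∂z − ∂G₃/∂x = 6*x^2 + 4*x*z + y
(∇×G)₃ = ∂G₂/∂x − ∂G₁/∂y = 1
∇×G = (-x + 3*y^2 + 5, 6*x^2 + 4*x*z + y, 1)
At (-1, -3, 2): (33, -5, 1).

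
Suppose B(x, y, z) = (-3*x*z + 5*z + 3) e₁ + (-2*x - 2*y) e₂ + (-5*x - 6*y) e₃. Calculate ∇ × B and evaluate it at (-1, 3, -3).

(∇×B)₁ = ∂B₃/∂y − ∂B₂/∂z = -6
(∇×B)₂ = ∂B₁/∂z − ∂B₃/∂x = -3*x + 10
(∇×B)₃ = ∂B₂/∂x − ∂B₁/∂y = -2
∇×B = (-6, -3*x + 10, -2)
At (-1, 3, -3): (-6, 13, -2).

(-6, 13, -2)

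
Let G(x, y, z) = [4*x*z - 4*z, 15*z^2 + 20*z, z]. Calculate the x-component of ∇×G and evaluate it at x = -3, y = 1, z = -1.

(∇×G)_1 = ∂G₃/∂y − ∂G₂/∂z
= 0 − (30*z + 20)
= -30*z - 20
At (-3, 1, -1): 10.

10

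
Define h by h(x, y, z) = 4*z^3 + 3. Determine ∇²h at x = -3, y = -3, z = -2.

∂²h/∂x² = 0
∂²h/∂y² = 0
∂²h/∂z² = 24*z
∇²h = 24*z
At (-3, -3, -2): -48.

-48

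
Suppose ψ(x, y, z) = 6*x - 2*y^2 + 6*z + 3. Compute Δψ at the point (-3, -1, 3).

∂²ψ/∂x² = 0
∂²ψ/∂y² = -4
∂²ψ/∂z² = 0
∇²ψ = -4
At (-3, -1, 3): -4.

-4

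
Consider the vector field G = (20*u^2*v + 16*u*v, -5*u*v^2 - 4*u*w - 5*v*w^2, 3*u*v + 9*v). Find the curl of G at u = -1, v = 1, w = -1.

(∇×G)₁ = ∂G₃/∂v − ∂G₂/∂w = 7*u + 10*v*w + 9
(∇×G)₂ = ∂G₁/∂w − ∂G₃/∂u = -3*v
(∇×G)₃ = ∂G₂/∂u − ∂G₁/∂v = -20*u^2 - 16*u - 5*v^2 - 4*w
∇×G = (7*u + 10*v*w + 9, -3*v, -20*u^2 - 16*u - 5*v^2 - 4*w)
At (-1, 1, -1): (-8, -3, -5).

(-8, -3, -5)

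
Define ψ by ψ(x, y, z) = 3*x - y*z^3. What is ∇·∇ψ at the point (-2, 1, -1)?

6

∂²ψ/∂x² = 0
∂²ψ/∂y² = 0
∂²ψ/∂z² = -6*y*z
∇²ψ = -6*y*z
At (-2, 1, -1): 6.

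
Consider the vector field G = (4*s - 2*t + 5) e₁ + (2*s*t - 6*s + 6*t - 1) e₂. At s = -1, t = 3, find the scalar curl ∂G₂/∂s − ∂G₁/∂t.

∂G₂/∂s = 2*t - 6
∂G₁/∂t = -2
Scalar curl = 2*t - 4
At (-1, 3): 2.

2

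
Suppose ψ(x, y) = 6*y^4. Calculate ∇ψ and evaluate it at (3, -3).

(0, -648)

∂ψ/∂x = 0
∂ψ/∂y = 24*y^3
∇ψ = (0, 24*y^3)
At (3, -3): (0, -648).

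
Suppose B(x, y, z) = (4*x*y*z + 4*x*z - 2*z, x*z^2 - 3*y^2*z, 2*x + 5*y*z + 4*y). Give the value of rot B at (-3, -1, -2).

(∇×B)₁ = ∂B₃/∂y − ∂B₂/∂z = -2*x*z + 3*y^2 + 5*z + 4
(∇×B)₂ = ∂B₁/∂z − ∂B₃/∂x = 4*x*y + 4*x - 4
(∇×B)₃ = ∂B₂/∂x − ∂B₁/∂y = -4*x*z + z^2
∇×B = (-2*x*z + 3*y^2 + 5*z + 4, 4*x*y + 4*x - 4, -4*x*z + z^2)
At (-3, -1, -2): (-15, -4, -20).

(-15, -4, -20)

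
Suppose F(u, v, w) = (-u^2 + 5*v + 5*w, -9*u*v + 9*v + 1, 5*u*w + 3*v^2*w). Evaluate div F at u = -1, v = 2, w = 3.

∂F₁/∂u = -2*u
∂F₂/∂v = -9*u + 9
∂F₃/∂w = 5*u + 3*v^2
∇·F = -6*u + 3*v^2 + 9
At (-1, 2, 3): 27.

27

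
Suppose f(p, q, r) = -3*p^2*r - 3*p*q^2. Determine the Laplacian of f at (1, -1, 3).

-24

∂²f/∂p² = -6*r
∂²f/∂q² = -6*p
∂²f/∂r² = 0
∇²f = -6*p - 6*r
At (1, -1, 3): -24.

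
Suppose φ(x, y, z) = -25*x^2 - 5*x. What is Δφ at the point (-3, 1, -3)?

-50

∂²φ/∂x² = -50
∂²φ/∂y² = 0
∂²φ/∂z² = 0
∇²φ = -50
At (-3, 1, -3): -50.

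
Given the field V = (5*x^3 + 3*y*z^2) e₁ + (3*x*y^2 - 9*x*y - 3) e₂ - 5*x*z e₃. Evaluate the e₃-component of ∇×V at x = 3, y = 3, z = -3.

(∇×V)_3 = ∂V₂/∂x − ∂V₁/∂y
= 3*y^2 - 9*y − (3*z^2)
= 3*y^2 - 9*y - 3*z^2
At (3, 3, -3): -27.

-27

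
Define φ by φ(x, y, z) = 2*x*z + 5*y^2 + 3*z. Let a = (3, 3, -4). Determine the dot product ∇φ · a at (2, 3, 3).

∂φ/∂x = 2*z
∂φ/∂y = 10*y
∂φ/∂z = 2*x + 3
∇φ at (2, 3, 3) = (6, 30, 7)
∇φ · a = (6)(3) + (30)(3) + (7)(-4) = 80

80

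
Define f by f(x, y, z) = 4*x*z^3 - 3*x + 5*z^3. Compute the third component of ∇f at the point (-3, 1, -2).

-84

(∇f)_3 = ∂f/∂z = 12*x*z^2 + 15*z^2
At (-3, 1, -2): -84.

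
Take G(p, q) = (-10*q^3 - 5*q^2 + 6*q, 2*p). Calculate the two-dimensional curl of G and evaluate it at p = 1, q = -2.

∂G₂/∂p = 2
∂G₁/∂q = -30*q^2 - 10*q + 6
Scalar curl = 30*q^2 + 10*q - 4
At (1, -2): 96.

96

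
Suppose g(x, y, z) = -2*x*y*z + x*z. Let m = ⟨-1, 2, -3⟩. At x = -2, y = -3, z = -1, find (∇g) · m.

∂g/∂x = -2*y*z + z
∂g/∂y = -2*x*z
∂g/∂z = -2*x*y + x
∇g at (-2, -3, -1) = (-7, -4, -14)
∇g · m = (-7)(-1) + (-4)(2) + (-14)(-3) = 41

41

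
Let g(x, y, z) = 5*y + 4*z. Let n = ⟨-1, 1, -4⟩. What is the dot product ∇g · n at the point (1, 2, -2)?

∂g/∂x = 0
∂g/∂y = 5
∂g/∂z = 4
∇g at (1, 2, -2) = (0, 5, 4)
∇g · n = (0)(-1) + (5)(1) + (4)(-4) = -11

-11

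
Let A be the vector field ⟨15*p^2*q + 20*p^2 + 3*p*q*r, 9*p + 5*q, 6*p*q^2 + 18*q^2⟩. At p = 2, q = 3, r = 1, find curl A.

(180, -36, -57)

(∇×A)₁ = ∂A₃/∂q − ∂A₂/∂r = 12*p*q + 36*q
(∇×A)₂ = ∂A₁/∂r − ∂A₃/∂p = 3*p*q - 6*q^2
(∇×A)₃ = ∂A₂/∂p − ∂A₁/∂q = -15*p^2 - 3*p*r + 9
∇×A = (12*p*q + 36*q, 3*p*q - 6*q^2, -15*p^2 - 3*p*r + 9)
At (2, 3, 1): (180, -36, -57).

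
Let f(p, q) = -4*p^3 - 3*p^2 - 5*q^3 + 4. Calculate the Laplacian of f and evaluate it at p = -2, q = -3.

∂²f/∂p² = -6*(4*p + 1)
∂²f/∂q² = -30*q
∇²f = -24*p - 30*q - 6
At (-2, -3): 132.

132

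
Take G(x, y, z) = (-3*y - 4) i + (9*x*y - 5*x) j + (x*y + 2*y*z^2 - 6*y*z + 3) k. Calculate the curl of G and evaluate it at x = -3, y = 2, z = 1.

(∇×G)₁ = ∂G₃/∂y − ∂G₂/∂z = x + 2*z^2 - 6*z
(∇×G)₂ = ∂G₁/∂z − ∂G₃/∂x = -y
(∇×G)₃ = ∂G₂/∂x − ∂G₁/∂y = 9*y - 2
∇×G = (x + 2*z^2 - 6*z, -y, 9*y - 2)
At (-3, 2, 1): (-7, -2, 16).

(-7, -2, 16)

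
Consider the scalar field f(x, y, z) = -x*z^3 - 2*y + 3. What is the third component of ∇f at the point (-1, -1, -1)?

(∇f)_3 = ∂f/∂z = -3*x*z^2
At (-1, -1, -1): 3.

3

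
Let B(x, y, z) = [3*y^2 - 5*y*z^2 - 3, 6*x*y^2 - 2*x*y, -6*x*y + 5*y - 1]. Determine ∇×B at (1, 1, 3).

(∇×B)₁ = ∂B₃/∂y − ∂B₂/∂z = -6*x + 5
(∇×B)₂ = ∂B₁/∂z − ∂B₃/∂x = -10*y*z + 6*y
(∇×B)₃ = ∂B₂/∂x − ∂B₁/∂y = 6*y^2 - 8*y + 5*z^2
∇×B = (-6*x + 5, -10*y*z + 6*y, 6*y^2 - 8*y + 5*z^2)
At (1, 1, 3): (-1, -24, 43).

(-1, -24, 43)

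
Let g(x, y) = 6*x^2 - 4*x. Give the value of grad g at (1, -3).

(8, 0)

∂g/∂x = 12*x - 4
∂g/∂y = 0
∇g = (12*x - 4, 0)
At (1, -3): (8, 0).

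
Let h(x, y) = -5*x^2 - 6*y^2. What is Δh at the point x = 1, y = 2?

-22

∂²h/∂x² = -10
∂²h/∂y² = -12
∇²h = -22
At (1, 2): -22.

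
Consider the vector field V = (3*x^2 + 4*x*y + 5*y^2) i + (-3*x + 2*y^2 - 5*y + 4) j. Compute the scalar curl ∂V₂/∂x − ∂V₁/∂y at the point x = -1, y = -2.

21

∂V₂/∂x = -3
∂V₁/∂y = 4*x + 10*y
Scalar curl = -4*x - 10*y - 3
At (-1, -2): 21.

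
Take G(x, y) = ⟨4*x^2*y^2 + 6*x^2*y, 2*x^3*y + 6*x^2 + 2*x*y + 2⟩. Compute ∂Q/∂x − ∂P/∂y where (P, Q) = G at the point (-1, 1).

-18

∂G₂/∂x = 6*x^2*y + 12*x + 2*y
∂G₁/∂y = 8*x^2*y + 6*x^2
Scalar curl = -2*x^2*y - 6*x^2 + 12*x + 2*y
At (-1, 1): -18.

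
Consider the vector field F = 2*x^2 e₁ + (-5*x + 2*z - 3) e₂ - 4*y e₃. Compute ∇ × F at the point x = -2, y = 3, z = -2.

(-6, 0, -5)

(∇×F)₁ = ∂F₃/∂y − ∂F₂/∂z = -6
(∇×F)₂ = ∂F₁/∂z − ∂F₃/∂x = 0
(∇×F)₃ = ∂F₂/∂x − ∂F₁/∂y = -5
∇×F = (-6, 0, -5)
At (-2, 3, -2): (-6, 0, -5).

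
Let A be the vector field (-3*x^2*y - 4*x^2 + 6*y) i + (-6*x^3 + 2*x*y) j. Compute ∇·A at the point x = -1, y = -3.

∂A₁/∂x = -6*x*y - 8*x
∂A₂/∂y = 2*x
∇·A = -6*x*y - 6*x
At (-1, -3): -12.

-12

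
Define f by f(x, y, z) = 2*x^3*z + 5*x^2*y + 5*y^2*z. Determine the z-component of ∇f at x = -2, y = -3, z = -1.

(∇f)_3 = ∂f/∂z = 2*x^3 + 5*y^2
At (-2, -3, -1): 29.

29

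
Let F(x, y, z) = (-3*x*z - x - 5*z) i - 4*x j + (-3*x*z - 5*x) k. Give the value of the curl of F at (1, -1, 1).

(0, 0, -4)

(∇×F)₁ = ∂F₃/∂y − ∂F₂/∂z = 0
(∇×F)₂ = ∂F₁/∂z − ∂F₃/∂x = -3*x + 3*z
(∇×F)₃ = ∂F₂/∂x − ∂F₁/∂y = -4
∇×F = (0, -3*x + 3*z, -4)
At (1, -1, 1): (0, 0, -4).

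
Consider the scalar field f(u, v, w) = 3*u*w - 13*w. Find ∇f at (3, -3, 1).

∂f/∂u = 3*w
∂f/∂v = 0
∂f/∂w = 3*u - 13
∇f = (3*w, 0, 3*u - 13)
At (3, -3, 1): (3, 0, -4).

(3, 0, -4)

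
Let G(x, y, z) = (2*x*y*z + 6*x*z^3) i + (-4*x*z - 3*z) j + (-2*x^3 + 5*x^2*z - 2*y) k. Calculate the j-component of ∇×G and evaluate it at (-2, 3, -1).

(∇×G)_2 = ∂G₁/∂z − ∂G₃/∂x
= 2*x*y + 18*x*z^2 − (-6*x^2 + 10*x*z)
= 6*x^2 + 2*x*y + 18*x*z^2 - 10*x*z
At (-2, 3, -1): -44.

-44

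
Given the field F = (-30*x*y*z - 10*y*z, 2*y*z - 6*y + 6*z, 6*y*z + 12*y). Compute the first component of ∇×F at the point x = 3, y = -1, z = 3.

(∇×F)_1 = ∂F₃/∂y − ∂F₂/∂z
= 6*z + 12 − (2*y + 6)
= -2*y + 6*z + 6
At (3, -1, 3): 26.

26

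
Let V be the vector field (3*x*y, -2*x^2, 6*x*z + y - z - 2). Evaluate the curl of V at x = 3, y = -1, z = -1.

(∇×V)₁ = ∂V₃/∂y − ∂V₂/∂z = 1
(∇×V)₂ = ∂V₁/∂z − ∂V₃/∂x = -6*z
(∇×V)₃ = ∂V₂/∂x − ∂V₁/∂y = -7*x
∇×V = (1, -6*z, -7*x)
At (3, -1, -1): (1, 6, -21).

(1, 6, -21)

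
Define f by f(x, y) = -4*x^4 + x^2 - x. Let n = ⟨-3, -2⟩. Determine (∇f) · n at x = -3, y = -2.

∂f/∂x = -16*x^3 + 2*x - 1
∂f/∂y = 0
∇f at (-3, -2) = (425, 0)
∇f · n = (425)(-3) + (0)(-2) = -1275

-1275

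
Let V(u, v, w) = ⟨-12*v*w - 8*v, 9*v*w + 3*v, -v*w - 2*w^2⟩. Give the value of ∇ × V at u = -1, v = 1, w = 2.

(-11, -12, 32)

(∇×V)₁ = ∂V₃/∂v − ∂V₂/∂w = -9*v - w
(∇×V)₂ = ∂V₁/∂w − ∂V₃/∂u = -12*v
(∇×V)₃ = ∂V₂/∂u − ∂V₁/∂v = 12*w + 8
∇×V = (-9*v - w, -12*v, 12*w + 8)
At (-1, 1, 2): (-11, -12, 32).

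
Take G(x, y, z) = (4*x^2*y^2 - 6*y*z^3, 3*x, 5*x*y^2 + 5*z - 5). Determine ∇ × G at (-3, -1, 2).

(∇×G)₁ = ∂G₃/∂y − ∂G₂/∂z = 10*x*y
(∇×G)₂ = ∂G₁/∂z − ∂G₃/∂x = -5*y^2 - 18*y*z^2
(∇×G)₃ = ∂G₂/∂x − ∂G₁/∂y = -8*x^2*y + 6*z^3 + 3
∇×G = (10*x*y, -5*y^2 - 18*y*z^2, -8*x^2*y + 6*z^3 + 3)
At (-3, -1, 2): (30, 67, 123).

(30, 67, 123)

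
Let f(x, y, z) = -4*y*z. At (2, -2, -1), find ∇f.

∂f/∂x = 0
∂f/∂y = -4*z
∂f/∂z = -4*y
∇f = (0, -4*z, -4*y)
At (2, -2, -1): (0, 4, 8).

(0, 4, 8)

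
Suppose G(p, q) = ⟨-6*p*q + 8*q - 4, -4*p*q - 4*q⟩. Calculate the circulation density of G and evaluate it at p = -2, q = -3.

-8

∂G₂/∂p = -4*q
∂G₁/∂q = -6*p + 8
Scalar curl = 6*p - 4*q - 8
At (-2, -3): -8.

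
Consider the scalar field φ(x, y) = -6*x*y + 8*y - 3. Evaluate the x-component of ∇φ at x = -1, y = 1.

(∇φ)_1 = ∂φ/∂x = -6*y
At (-1, 1): -6.

-6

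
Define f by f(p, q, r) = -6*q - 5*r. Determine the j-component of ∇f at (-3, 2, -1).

-6

(∇f)_2 = ∂f/∂q = -6
At (-3, 2, -1): -6.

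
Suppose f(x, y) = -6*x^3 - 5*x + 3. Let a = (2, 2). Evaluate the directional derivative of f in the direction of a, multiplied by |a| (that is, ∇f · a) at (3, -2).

∂f/∂x = -18*x^2 - 5
∂f/∂y = 0
∇f at (3, -2) = (-167, 0)
∇f · a = (-167)(2) + (0)(2) = -334

-334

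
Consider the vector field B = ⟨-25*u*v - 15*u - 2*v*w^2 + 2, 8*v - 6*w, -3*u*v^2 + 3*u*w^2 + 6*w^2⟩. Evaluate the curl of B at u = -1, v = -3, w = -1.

(∇×B)₁ = ∂B₃/∂v − ∂B₂/∂w = -6*u*v + 6
(∇×B)₂ = ∂B₁/∂w − ∂B₃/∂u = 3*v^2 - 4*v*w - 3*w^2
(∇×B)₃ = ∂B₂/∂u − ∂B₁/∂v = 25*u + 2*w^2
∇×B = (-6*u*v + 6, 3*v^2 - 4*v*w - 3*w^2, 25*u + 2*w^2)
At (-1, -3, -1): (-12, 12, -23).

(-12, 12, -23)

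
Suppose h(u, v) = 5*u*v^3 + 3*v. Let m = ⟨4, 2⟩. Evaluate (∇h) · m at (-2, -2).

-394

∂h/∂u = 5*v^3
∂h/∂v = 15*u*v^2 + 3
∇h at (-2, -2) = (-40, -117)
∇h · m = (-40)(4) + (-117)(2) = -394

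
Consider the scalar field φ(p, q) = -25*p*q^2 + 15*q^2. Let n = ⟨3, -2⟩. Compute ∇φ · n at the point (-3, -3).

∂φ/∂p = -25*q^2
∂φ/∂q = -50*p*q + 30*q
∇φ at (-3, -3) = (-225, -540)
∇φ · n = (-225)(3) + (-540)(-2) = 405

405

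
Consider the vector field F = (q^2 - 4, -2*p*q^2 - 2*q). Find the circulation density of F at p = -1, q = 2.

-12

∂F₂/∂p = -2*q^2
∂F₁/∂q = 2*q
Scalar curl = -2*q^2 - 2*q
At (-1, 2): -12.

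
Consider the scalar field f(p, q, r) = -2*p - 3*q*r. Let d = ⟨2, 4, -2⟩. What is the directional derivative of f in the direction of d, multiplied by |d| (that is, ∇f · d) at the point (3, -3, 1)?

∂f/∂p = -2
∂f/∂q = -3*r
∂f/∂r = -3*q
∇f at (3, -3, 1) = (-2, -3, 9)
∇f · d = (-2)(2) + (-3)(4) + (9)(-2) = -34

-34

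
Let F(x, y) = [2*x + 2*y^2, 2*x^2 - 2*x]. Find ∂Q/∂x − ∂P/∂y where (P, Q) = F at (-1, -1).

∂F₂/∂x = 4*x - 2
∂F₁/∂y = 4*y
Scalar curl = 4*x - 4*y - 2
At (-1, -1): -2.

-2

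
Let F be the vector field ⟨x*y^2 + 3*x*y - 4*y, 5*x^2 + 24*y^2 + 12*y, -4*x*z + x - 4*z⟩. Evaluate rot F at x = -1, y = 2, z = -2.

(0, -9, 1)

(∇×F)₁ = ∂F₃/∂y − ∂F₂/∂z = 0
(∇×F)₂ = ∂F₁/∂z − ∂F₃/∂x = 4*z - 1
(∇×F)₃ = ∂F₂/∂x − ∂F₁/∂y = -2*x*y + 7*x + 4
∇×F = (0, 4*z - 1, -2*x*y + 7*x + 4)
At (-1, 2, -2): (0, -9, 1).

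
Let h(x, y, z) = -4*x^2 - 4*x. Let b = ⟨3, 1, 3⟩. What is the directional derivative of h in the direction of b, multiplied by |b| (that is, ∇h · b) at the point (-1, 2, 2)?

12

∂h/∂x = -8*x - 4
∂h/∂y = 0
∂h/∂z = 0
∇h at (-1, 2, 2) = (4, 0, 0)
∇h · b = (4)(3) + (0)(1) + (0)(3) = 12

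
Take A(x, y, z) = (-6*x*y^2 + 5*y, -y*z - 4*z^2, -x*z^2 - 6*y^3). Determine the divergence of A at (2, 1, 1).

-11

∂A₁/∂x = -6*y^2
∂A₂/∂y = -z
∂A₃/∂z = -2*x*z
∇·A = -2*x*z - 6*y^2 - z
At (2, 1, 1): -11.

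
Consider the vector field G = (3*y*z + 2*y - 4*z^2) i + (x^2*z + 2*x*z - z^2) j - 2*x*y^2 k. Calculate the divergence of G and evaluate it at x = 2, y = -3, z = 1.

0

∂G₁/∂x = 0
∂G₂/∂y = 0
∂G₃/∂z = 0
∇·G = 0
At (2, -3, 1): 0.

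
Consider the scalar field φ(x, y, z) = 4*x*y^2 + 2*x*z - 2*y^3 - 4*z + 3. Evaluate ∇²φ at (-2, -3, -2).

20

∂²φ/∂x² = 0
∂²φ/∂y² = 4*(2*x - 3*y)
∂²φ/∂z² = 0
∇²φ = 8*x - 12*y
At (-2, -3, -2): 20.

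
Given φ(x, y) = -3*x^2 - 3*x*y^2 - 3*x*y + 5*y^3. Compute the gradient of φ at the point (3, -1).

(-18, 24)

∂φ/∂x = -6*x - 3*y^2 - 3*y
∂φ/∂y = -6*x*y - 3*x + 15*y^2
∇φ = (-6*x - 3*y^2 - 3*y, -6*x*y - 3*x + 15*y^2)
At (3, -1): (-18, 24).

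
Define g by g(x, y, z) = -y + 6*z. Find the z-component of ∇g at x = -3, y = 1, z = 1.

(∇g)_3 = ∂g/∂z = 6
At (-3, 1, 1): 6.

6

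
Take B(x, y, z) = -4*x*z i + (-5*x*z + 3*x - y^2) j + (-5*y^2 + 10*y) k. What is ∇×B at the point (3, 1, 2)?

(15, -12, -7)

(∇×B)₁ = ∂B₃/∂y − ∂B₂/∂z = 5*x - 10*y + 10
(∇×B)₂ = ∂B₁/∂z − ∂B₃/∂x = -4*x
(∇×B)₃ = ∂B₂/∂x − ∂B₁/∂y = -5*z + 3
∇×B = (5*x - 10*y + 10, -4*x, -5*z + 3)
At (3, 1, 2): (15, -12, -7).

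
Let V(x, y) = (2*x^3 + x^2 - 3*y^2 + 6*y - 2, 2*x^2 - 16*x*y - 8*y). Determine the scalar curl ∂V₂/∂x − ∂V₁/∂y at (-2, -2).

6

∂V₂/∂x = 4*x - 16*y
∂V₁/∂y = -6*y + 6
Scalar curl = 4*x - 10*y - 6
At (-2, -2): 6.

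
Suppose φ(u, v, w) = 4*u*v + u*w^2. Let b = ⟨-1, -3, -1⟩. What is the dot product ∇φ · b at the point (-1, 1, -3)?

∂φ/∂u = 4*v + w^2
∂φ/∂v = 4*u
∂φ/∂w = 2*u*w
∇φ at (-1, 1, -3) = (13, -4, 6)
∇φ · b = (13)(-1) + (-4)(-3) + (6)(-1) = -7

-7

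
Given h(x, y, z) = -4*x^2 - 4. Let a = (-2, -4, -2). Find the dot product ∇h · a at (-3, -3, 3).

∂h/∂x = -8*x
∂h/∂y = 0
∂h/∂z = 0
∇h at (-3, -3, 3) = (24, 0, 0)
∇h · a = (24)(-2) + (0)(-4) + (0)(-2) = -48

-48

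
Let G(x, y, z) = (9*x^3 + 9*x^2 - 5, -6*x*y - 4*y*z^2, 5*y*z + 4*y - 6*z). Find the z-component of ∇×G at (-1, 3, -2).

(∇×G)_3 = ∂G₂/∂x − ∂G₁/∂y
= -6*y − (0)
= -6*y
At (-1, 3, -2): -18.

-18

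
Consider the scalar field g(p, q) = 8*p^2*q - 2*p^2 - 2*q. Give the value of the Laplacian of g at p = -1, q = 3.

44

∂²g/∂p² = 4*(4*q - 1)
∂²g/∂q² = 0
∇²g = 16*q - 4
At (-1, 3): 44.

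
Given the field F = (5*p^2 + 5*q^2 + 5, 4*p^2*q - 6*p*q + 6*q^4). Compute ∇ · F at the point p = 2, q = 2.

∂F₁/∂p = 10*p
∂F₂/∂q = 4*p^2 - 6*p + 24*q^3
∇·F = 4*p^2 + 4*p + 24*q^3
At (2, 2): 216.

216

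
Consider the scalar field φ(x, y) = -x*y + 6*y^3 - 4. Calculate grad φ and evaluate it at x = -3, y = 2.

(-2, 75)

∂φ/∂x = -y
∂φ/∂y = -x + 18*y^2
∇φ = (-y, -x + 18*y^2)
At (-3, 2): (-2, 75).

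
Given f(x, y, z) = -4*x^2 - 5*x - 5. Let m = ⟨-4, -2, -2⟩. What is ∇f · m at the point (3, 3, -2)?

∂f/∂x = -8*x - 5
∂f/∂y = 0
∂f/∂z = 0
∇f at (3, 3, -2) = (-29, 0, 0)
∇f · m = (-29)(-4) + (0)(-2) + (0)(-2) = 116

116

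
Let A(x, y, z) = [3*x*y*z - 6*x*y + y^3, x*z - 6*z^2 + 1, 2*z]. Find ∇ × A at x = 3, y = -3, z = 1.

(9, -27, -17)

(∇×A)₁ = ∂A₃/∂y − ∂A₂/∂z = -x + 12*z
(∇×A)₂ = ∂A₁/∂z − ∂A₃/∂x = 3*x*y
(∇×A)₃ = ∂A₂/∂x − ∂A₁/∂y = -3*x*z + 6*x - 3*y^2 + z
∇×A = (-x + 12*z, 3*x*y, -3*x*z + 6*x - 3*y^2 + z)
At (3, -3, 1): (9, -27, -17).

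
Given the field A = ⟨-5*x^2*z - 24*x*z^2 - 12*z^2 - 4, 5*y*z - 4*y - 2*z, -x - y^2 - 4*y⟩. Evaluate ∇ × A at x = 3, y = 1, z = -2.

(∇×A)₁ = ∂A₃/∂y − ∂A₂/∂z = -7*y - 2
(∇×A)₂ = ∂A₁/∂z − ∂A₃/∂x = -5*x^2 - 48*x*z - 24*z + 1
(∇×A)₃ = ∂A₂/∂x − ∂A₁/∂y = 0
∇×A = (-7*y - 2, -5*x^2 - 48*x*z - 24*z + 1, 0)
At (3, 1, -2): (-9, 292, 0).

(-9, 292, 0)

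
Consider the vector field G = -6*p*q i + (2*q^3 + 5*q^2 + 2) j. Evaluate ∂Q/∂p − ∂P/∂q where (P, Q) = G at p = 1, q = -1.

∂G₂/∂p = 0
∂G₁/∂q = -6*p
Scalar curl = 6*p
At (1, -1): 6.

6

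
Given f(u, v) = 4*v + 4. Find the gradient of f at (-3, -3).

(0, 4)

∂f/∂u = 0
∂f/∂v = 4
∇f = (0, 4)
At (-3, -3): (0, 4).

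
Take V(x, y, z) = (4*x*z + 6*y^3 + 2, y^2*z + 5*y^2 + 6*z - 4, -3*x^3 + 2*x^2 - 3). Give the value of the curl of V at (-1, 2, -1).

(∇×V)₁ = ∂V₃/∂y − ∂V₂/∂z = -y^2 - 6
(∇×V)₂ = ∂V₁/∂z − ∂V₃/∂x = 9*x^2
(∇×V)₃ = ∂V₂/∂x − ∂V₁/∂y = -18*y^2
∇×V = (-y^2 - 6, 9*x^2, -18*y^2)
At (-1, 2, -1): (-10, 9, -72).

(-10, 9, -72)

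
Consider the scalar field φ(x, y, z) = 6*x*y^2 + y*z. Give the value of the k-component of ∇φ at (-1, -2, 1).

-2

(∇φ)_3 = ∂φ/∂z = y
At (-1, -2, 1): -2.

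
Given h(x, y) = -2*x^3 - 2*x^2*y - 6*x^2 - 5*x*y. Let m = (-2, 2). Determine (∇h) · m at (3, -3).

∂h/∂x = -6*x^2 - 4*x*y - 12*x - 5*y
∂h/∂y = -2*x^2 - 5*x
∇h at (3, -3) = (-39, -33)
∇h · m = (-39)(-2) + (-33)(2) = 12

12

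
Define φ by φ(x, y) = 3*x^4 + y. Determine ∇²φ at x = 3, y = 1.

∂²φ/∂x² = 36*x^2
∂²φ/∂y² = 0
∇²φ = 36*x^2
At (3, 1): 324.

324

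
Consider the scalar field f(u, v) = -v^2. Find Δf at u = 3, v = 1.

-2

∂²f/∂u² = 0
∂²f/∂v² = -2
∇²f = -2
At (3, 1): -2.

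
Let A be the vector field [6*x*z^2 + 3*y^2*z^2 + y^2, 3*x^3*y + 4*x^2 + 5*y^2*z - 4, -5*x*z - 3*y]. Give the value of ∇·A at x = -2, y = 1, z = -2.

-10

∂A₁/∂x = 6*z^2
∂A₂/∂y = 3*x^3 + 10*y*z
∂A₃/∂z = -5*x
∇·A = 3*x^3 - 5*x + 10*y*z + 6*z^2
At (-2, 1, -2): -10.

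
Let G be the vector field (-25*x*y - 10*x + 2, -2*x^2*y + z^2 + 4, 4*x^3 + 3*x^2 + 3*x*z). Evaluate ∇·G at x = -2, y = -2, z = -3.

26

∂G₁/∂x = -25*y - 10
∂G₂/∂y = -2*x^2
∂G₃/∂z = 3*x
∇·G = -2*x^2 + 3*x - 25*y - 10
At (-2, -2, -3): 26.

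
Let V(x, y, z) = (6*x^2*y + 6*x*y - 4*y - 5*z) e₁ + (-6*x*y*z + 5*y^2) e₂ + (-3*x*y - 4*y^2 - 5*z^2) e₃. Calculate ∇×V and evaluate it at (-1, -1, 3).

(17, -8, 22)

(∇×V)₁ = ∂V₃/∂y − ∂V₂/∂z = 6*x*y - 3*x - 8*y
(∇×V)₂ = ∂V₁/∂z − ∂V₃/∂x = 3*y - 5
(∇×V)₃ = ∂V₂/∂x − ∂V₁/∂y = -6*x^2 - 6*x - 6*y*z + 4
∇×V = (6*x*y - 3*x - 8*y, 3*y - 5, -6*x^2 - 6*x - 6*y*z + 4)
At (-1, -1, 3): (17, -8, 22).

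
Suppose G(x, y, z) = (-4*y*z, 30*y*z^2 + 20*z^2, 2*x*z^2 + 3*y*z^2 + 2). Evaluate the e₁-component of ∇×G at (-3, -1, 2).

52

(∇×G)_1 = ∂G₃/∂y − ∂G₂/∂z
= 3*z^2 − (60*y*z + 40*z)
= -60*y*z + 3*z^2 - 40*z
At (-3, -1, 2): 52.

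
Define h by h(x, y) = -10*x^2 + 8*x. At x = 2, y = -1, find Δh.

∂²h/∂x² = -20
∂²h/∂y² = 0
∇²h = -20
At (2, -1): -20.

-20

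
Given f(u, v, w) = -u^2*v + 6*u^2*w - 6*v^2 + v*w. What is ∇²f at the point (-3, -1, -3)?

∂²f/∂u² = 2*(-v + 6*w)
∂²f/∂v² = -12
∂²f/∂w² = 0
∇²f = -2*v + 12*w - 12
At (-3, -1, -3): -46.

-46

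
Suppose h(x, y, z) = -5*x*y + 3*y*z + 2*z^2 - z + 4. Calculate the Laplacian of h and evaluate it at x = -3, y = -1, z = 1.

∂²h/∂x² = 0
∂²h/∂y² = 0
∂²h/∂z² = 4
∇²h = 4
At (-3, -1, 1): 4.

4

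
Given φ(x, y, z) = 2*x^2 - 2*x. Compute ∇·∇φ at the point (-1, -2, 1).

∂²φ/∂x² = 4
∂²φ/∂y² = 0
∂²φ/∂z² = 0
∇²φ = 4
At (-1, -2, 1): 4.

4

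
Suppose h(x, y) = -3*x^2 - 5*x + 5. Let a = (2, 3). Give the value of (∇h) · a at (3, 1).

∂h/∂x = -6*x - 5
∂h/∂y = 0
∇h at (3, 1) = (-23, 0)
∇h · a = (-23)(2) + (0)(3) = -46

-46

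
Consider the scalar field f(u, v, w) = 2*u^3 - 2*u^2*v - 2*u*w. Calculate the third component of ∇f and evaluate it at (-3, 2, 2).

6

(∇f)_3 = ∂f/∂w = -2*u
At (-3, 2, 2): 6.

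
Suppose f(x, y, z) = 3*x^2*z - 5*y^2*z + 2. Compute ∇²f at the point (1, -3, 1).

-4

∂²f/∂x² = 6*z
∂²f/∂y² = -10*z
∂²f/∂z² = 0
∇²f = -4*z
At (1, -3, 1): -4.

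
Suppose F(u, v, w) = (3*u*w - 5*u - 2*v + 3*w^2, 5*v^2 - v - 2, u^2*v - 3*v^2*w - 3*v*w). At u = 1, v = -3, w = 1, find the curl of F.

(16, 15, 2)

(∇×F)₁ = ∂F₃/∂v − ∂F₂/∂w = u^2 - 6*v*w - 3*w
(∇×F)₂ = ∂F₁/∂w − ∂F₃/∂u = -2*u*v + 3*u + 6*w
(∇×F)₃ = ∂F₂/∂u − ∂F₁/∂v = 2
∇×F = (u^2 - 6*v*w - 3*w, -2*u*v + 3*u + 6*w, 2)
At (1, -3, 1): (16, 15, 2).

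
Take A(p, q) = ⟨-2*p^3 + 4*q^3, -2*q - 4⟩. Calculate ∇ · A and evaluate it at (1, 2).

-8

∂A₁/∂p = -6*p^2
∂A₂/∂q = -2
∇·A = -6*p^2 - 2
At (1, 2): -8.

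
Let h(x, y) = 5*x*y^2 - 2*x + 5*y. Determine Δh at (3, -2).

∂²h/∂x² = 0
∂²h/∂y² = 10*x
∇²h = 10*x
At (3, -2): 30.

30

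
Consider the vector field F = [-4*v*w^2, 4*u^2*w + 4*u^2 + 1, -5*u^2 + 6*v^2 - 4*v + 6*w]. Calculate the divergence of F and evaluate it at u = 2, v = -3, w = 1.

6

∂F₁/∂u = 0
∂F₂/∂v = 0
∂F₃/∂w = 6
∇·F = 6
At (2, -3, 1): 6.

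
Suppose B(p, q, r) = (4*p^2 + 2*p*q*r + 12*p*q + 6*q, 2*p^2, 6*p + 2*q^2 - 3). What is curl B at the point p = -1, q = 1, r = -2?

(∇×B)₁ = ∂B₃/∂q − ∂B₂/∂r = 4*q
(∇×B)₂ = ∂B₁/∂r − ∂B₃/∂p = 2*p*q - 6
(∇×B)₃ = ∂B₂/∂p − ∂B₁/∂q = -2*p*r - 8*p - 6
∇×B = (4*q, 2*p*q - 6, -2*p*r - 8*p - 6)
At (-1, 1, -2): (4, -8, -2).

(4, -8, -2)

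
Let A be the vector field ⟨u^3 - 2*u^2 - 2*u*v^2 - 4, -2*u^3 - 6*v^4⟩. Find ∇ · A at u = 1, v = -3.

∂A₁/∂u = 3*u^2 - 4*u - 2*v^2
∂A₂/∂v = -24*v^3
∇·A = 3*u^2 - 4*u - 24*v^3 - 2*v^2
At (1, -3): 629.

629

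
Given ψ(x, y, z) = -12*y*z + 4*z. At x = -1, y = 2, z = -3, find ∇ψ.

∂ψ/∂x = 0
∂ψ/∂y = -12*z
∂ψ/∂z = -12*y + 4
∇ψ = (0, -12*z, -12*y + 4)
At (-1, 2, -3): (0, 36, -20).

(0, 36, -20)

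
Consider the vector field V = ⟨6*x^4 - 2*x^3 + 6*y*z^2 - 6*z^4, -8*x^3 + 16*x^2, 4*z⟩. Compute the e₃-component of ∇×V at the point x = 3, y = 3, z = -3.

(∇×V)_3 = ∂V₂/∂x − ∂V₁/∂y
= -24*x^2 + 32*x − (6*z^2)
= -24*x^2 + 32*x - 6*z^2
At (3, 3, -3): -174.

-174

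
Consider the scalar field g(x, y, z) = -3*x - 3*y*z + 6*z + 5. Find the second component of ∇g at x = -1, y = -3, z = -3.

(∇g)_2 = ∂g/∂y = -3*z
At (-1, -3, -3): 9.

9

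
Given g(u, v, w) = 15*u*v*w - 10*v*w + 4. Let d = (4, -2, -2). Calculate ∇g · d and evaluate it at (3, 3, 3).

120

∂g/∂u = 15*v*w
∂g/∂v = 15*u*w - 10*w
∂g/∂w = 15*u*v - 10*v
∇g at (3, 3, 3) = (135, 105, 105)
∇g · d = (135)(4) + (105)(-2) + (105)(-2) = 120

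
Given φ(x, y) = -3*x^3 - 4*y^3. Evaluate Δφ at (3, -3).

18

∂²φ/∂x² = -18*x
∂²φ/∂y² = -24*y
∇²φ = -18*x - 24*y
At (3, -3): 18.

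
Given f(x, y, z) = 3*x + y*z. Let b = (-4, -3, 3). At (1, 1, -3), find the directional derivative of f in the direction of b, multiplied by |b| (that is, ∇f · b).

0

∂f/∂x = 3
∂f/∂y = z
∂f/∂z = y
∇f at (1, 1, -3) = (3, -3, 1)
∇f · b = (3)(-4) + (-3)(-3) + (1)(3) = 0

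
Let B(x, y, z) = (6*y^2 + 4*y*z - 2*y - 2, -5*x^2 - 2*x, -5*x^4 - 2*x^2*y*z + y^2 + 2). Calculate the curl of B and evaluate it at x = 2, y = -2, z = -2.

(∇×B)₁ = ∂B₃/∂y − ∂B₂/∂z = -2*x^2*z + 2*y
(∇×B)₂ = ∂B₁/∂z − ∂B₃/∂x = 20*x^3 + 4*x*y*z + 4*y
(∇×B)₃ = ∂B₂/∂x − ∂B₁/∂y = -10*x - 12*y - 4*z
∇×B = (-2*x^2*z + 2*y, 20*x^3 + 4*x*y*z + 4*y, -10*x - 12*y - 4*z)
At (2, -2, -2): (12, 184, 12).

(12, 184, 12)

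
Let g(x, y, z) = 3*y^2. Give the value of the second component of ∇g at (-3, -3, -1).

(∇g)_2 = ∂g/∂y = 6*y
At (-3, -3, -1): -18.

-18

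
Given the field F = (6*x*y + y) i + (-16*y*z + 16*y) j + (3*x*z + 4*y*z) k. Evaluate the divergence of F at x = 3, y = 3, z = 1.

39

∂F₁/∂x = 6*y
∂F₂/∂y = -16*z + 16
∂F₃/∂z = 3*x + 4*y
∇·F = 3*x + 10*y - 16*z + 16
At (3, 3, 1): 39.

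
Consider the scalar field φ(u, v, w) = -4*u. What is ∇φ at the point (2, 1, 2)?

∂φ/∂u = -4
∂φ/∂v = 0
∂φ/∂w = 0
∇φ = (-4, 0, 0)
At (2, 1, 2): (-4, 0, 0).

(-4, 0, 0)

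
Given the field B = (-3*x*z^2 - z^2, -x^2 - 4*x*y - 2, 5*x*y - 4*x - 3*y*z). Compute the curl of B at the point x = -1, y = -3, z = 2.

(∇×B)₁ = ∂B₃/∂y − ∂B₂/∂z = 5*x - 3*z
(∇×B)₂ = ∂B₁/∂z − ∂B₃/∂x = -6*x*z - 5*y - 2*z + 4
(∇×B)₃ = ∂B₂/∂x − ∂B₁/∂y = -2*x - 4*y
∇×B = (5*x - 3*z, -6*x*z - 5*y - 2*z + 4, -2*x - 4*y)
At (-1, -3, 2): (-11, 27, 14).

(-11, 27, 14)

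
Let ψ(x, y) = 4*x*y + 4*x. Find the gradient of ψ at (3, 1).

(8, 12)

∂ψ/∂x = 4*y + 4
∂ψ/∂y = 4*x
∇ψ = (4*y + 4, 4*x)
At (3, 1): (8, 12).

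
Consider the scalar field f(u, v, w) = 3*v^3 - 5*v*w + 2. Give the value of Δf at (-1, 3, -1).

54

∂²f/∂u² = 0
∂²f/∂v² = 18*v
∂²f/∂w² = 0
∇²f = 18*v
At (-1, 3, -1): 54.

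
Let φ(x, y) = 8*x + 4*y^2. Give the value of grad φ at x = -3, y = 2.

(8, 16)

∂φ/∂x = 8
∂φ/∂y = 8*y
∇φ = (8, 8*y)
At (-3, 2): (8, 16).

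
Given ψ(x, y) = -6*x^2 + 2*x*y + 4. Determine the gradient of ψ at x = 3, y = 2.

(-32, 6)

∂ψ/∂x = -12*x + 2*y
∂ψ/∂y = 2*x
∇ψ = (-12*x + 2*y, 2*x)
At (3, 2): (-32, 6).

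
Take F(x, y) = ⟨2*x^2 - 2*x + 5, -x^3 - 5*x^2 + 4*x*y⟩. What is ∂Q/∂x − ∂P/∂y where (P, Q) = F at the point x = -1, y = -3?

-5

∂F₂/∂x = -3*x^2 - 10*x + 4*y
∂F₁/∂y = 0
Scalar curl = -3*x^2 - 10*x + 4*y
At (-1, -3): -5.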